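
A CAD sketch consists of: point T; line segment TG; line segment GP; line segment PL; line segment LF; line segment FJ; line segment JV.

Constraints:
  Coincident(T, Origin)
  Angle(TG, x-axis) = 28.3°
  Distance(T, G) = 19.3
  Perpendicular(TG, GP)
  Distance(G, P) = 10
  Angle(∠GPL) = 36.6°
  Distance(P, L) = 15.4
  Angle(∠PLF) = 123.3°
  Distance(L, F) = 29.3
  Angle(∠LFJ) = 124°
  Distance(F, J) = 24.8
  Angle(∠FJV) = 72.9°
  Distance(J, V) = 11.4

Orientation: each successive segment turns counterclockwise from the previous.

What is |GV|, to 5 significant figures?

34.492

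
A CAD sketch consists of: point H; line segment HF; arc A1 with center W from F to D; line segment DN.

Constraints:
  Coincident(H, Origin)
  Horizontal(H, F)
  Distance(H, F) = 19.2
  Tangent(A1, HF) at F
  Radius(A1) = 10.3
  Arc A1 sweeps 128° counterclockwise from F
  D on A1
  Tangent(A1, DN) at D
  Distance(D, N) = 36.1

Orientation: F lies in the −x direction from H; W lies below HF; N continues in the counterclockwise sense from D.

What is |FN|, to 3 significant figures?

47.2

H is at the origin; H and F share the same y with |HF| = 19.2 and F on the −x side, so F = (-19.2, 0.00). A1 meets HF tangentially, so WF is at right angles to HF, so W = F + (0, -10.3) = (-19.2, -10.3). On A1, F sits at bearing 90° from W; a 128° counterclockwise sweep puts D at bearing 218°, so D = W + 10.3·(cos 218°, sin 218°) = (-27.3, -16.6). The tangent condition forces WD to be normal to DN, so DN runs along (−sin 218°, cos 218°); with |DN| = 36.1, N = (-5.09, -45.1). Then |FN| = |N − F| = 47.2.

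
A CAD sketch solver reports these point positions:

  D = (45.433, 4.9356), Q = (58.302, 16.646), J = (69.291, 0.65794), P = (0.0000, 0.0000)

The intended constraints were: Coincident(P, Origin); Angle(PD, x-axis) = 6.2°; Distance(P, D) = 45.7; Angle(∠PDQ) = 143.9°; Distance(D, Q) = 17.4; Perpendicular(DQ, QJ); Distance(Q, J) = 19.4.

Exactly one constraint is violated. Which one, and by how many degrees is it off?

Perpendicular(DQ, QJ) — off by 7.80°.

P = (0.00, 0.00) ✓; PD at 6.200° ✓; |PD| = 45.70 ✓; ∠PDQ = 143.9° ✓; |DQ| = 17.40 ✓; ∠(DQ, QJ) = 97.80° ✗; |QJ| = 19.40 ✓.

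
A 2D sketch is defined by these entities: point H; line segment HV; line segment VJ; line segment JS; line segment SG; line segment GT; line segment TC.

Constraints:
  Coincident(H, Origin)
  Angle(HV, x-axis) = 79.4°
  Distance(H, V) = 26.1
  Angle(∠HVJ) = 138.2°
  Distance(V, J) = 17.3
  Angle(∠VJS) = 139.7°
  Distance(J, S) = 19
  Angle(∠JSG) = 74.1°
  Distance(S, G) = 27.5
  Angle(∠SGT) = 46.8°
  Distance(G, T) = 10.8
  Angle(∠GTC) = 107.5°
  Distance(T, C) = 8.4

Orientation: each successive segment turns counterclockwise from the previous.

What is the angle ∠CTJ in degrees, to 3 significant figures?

60.6°

H is at the origin; HV runs at 79.4° with length 26.1, so V = (4.80, 25.7). ∠HVJ = 138.2° gives VJ at 121° from the x-axis; with |VJ| = 17.3, J = (-4.16, 40.5). ∠VJS = 139.7° gives JS at 162° from the x-axis; with |JS| = 19.0, S = (-22.2, 46.5). ∠JSG = 74.1° gives SG at -92.6° from the x-axis; with |SG| = 27.5, G = (-23.4, 19.0). ∠SGT = 46.8° gives GT at 40.6° from the x-axis; with |GT| = 10.8, T = (-15.2, 26.0). ∠GTC = 107.5° gives TC at 113° from the x-axis; with |TC| = 8.4, C = (-18.5, 33.8). Then cos ∠CTJ = TC·TJ / (|TC||TJ|), giving 60.6°.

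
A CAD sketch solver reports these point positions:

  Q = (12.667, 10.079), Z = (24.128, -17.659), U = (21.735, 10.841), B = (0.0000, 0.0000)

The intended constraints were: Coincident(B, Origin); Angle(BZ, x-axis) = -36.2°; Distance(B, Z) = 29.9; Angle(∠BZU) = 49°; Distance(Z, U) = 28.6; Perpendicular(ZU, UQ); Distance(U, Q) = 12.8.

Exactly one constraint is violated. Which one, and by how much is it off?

Distance(U, Q) = 12.8 — off by 3.70.

B = (0.00, 0.00) ✓; BZ at -36.20° ✓; |BZ| = 29.90 ✓; ∠BZU = 49.00° ✓; |ZU| = 28.60 ✓; ∠(ZU, UQ) = 90.00° ✓; |UQ| = 9.100 ✗.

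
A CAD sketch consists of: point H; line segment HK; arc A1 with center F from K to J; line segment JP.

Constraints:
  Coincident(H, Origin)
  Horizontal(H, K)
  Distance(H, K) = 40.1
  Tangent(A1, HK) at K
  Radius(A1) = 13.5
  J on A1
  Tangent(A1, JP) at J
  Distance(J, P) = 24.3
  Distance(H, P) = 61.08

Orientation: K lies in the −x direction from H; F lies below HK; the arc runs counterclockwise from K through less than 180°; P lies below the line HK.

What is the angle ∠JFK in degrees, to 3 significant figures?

108°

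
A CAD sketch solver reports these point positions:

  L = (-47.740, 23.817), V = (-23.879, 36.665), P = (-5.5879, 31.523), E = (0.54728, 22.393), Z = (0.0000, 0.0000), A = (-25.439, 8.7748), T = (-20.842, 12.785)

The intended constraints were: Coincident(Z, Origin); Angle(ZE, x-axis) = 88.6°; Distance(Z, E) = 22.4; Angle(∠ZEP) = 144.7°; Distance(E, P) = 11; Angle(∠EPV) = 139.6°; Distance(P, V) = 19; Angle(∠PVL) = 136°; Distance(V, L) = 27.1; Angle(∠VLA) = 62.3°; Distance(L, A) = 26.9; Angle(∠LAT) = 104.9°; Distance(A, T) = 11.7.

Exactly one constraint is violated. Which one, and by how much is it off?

Distance(A, T) = 11.7 — off by 5.60.

Z = (0.00, 0.00) ✓; ZE at 88.60° ✓; |ZE| = 22.40 ✓; ∠ZEP = 144.7° ✓; |EP| = 11.00 ✓; ∠EPV = 139.6° ✓; |PV| = 19.00 ✓; ∠PVL = 136.0° ✓; |VL| = 27.10 ✓; ∠VLA = 62.30° ✓; |LA| = 26.90 ✓; ∠LAT = 104.9° ✓; |AT| = 6.100 ✗.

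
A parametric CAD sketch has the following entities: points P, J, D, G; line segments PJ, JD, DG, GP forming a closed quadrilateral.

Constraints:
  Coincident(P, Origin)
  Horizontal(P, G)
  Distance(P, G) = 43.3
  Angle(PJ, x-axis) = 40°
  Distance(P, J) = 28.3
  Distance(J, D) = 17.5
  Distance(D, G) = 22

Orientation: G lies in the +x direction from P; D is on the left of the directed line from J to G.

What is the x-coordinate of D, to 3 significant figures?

38.9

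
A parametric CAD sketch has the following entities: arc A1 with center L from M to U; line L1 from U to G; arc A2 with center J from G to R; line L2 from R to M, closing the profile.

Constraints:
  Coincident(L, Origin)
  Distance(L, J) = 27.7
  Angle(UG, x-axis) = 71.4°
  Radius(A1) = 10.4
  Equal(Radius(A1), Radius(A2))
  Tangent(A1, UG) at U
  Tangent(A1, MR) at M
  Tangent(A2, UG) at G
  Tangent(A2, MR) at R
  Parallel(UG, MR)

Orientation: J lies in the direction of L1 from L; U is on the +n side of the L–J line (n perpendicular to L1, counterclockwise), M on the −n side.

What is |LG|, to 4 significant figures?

29.59

The slot axis is L1's direction at 71.4°, so u = (cos 71.4°, sin 71.4°) = (0.3190, 0.9478) and n = (−sin 71.4°, cos 71.4°) = (-0.9478, 0.3190). L is at the origin and J lies 27.7 along u from L, so J = 27.7·u = (8.835, 26.25). Tangency of A1 to both parallel lines with radius 10.4 puts U and M at L ± 10.4·n: U = (-9.857, 3.317), M = (9.857, -3.317). Equal radii place G and R the same way about J: G = J + 10.4·n = (-1.022, 29.57), R = J − 10.4·n = (18.69, 22.94). Then |LG| = |G − L| = 29.59.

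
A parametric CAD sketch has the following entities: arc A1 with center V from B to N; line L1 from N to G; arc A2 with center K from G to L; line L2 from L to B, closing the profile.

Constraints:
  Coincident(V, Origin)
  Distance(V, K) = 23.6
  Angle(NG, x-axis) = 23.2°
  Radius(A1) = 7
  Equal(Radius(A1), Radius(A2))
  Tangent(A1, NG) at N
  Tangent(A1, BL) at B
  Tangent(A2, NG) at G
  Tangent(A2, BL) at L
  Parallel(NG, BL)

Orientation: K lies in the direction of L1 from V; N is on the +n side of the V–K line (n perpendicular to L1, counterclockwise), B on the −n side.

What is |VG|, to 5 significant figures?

24.616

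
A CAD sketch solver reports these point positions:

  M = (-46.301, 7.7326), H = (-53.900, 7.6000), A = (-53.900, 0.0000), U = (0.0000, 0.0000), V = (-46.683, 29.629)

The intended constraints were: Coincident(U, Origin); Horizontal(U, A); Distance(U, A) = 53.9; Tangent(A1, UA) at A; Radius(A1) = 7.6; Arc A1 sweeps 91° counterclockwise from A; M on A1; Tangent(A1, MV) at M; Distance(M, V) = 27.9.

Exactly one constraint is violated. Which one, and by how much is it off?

Distance(M, V) = 27.9 — off by 6.00.

U = (0.00, 0.00) ✓; U.y = 0.00, A.y = 0.00 ✓; |UA| = 53.90 ✓; ∠(HA, AU) = 90.00° ✓; |HA| = 7.600 ✓; bearing(H→M) − bearing(H→A) = 91.00° ✓; |HM| = 7.600 ✓; ∠(HM, MV) = 90.00° ✓; |MV| = 21.90 ✗.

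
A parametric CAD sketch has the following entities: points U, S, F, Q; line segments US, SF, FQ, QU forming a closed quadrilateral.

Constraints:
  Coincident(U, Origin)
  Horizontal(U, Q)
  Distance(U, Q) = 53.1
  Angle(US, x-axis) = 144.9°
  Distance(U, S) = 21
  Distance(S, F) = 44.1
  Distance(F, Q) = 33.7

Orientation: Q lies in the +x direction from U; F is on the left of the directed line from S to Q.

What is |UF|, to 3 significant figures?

33.1

Checks: |SF| = 44.10 ✓; |FQ| = 33.70 ✓.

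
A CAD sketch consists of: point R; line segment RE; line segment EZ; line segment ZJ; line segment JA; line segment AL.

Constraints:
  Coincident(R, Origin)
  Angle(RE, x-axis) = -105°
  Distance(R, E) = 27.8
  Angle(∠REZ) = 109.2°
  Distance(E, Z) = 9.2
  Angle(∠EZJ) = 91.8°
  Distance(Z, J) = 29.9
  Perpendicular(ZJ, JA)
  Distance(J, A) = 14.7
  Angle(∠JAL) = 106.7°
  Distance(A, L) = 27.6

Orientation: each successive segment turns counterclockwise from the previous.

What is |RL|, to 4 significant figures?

22.47

R is at the origin; RE runs at -105.0° with length 27.8, so E = (-7.195, -26.85). ∠REZ = 109.2° gives EZ at -34.20° from the x-axis; with |EZ| = 9.2, Z = (0.4140, -32.02). ∠EZJ = 91.8° gives ZJ at 54.00° from the x-axis; with |ZJ| = 29.9, J = (17.99, -7.834). The perpendicularity gives JA at right angles to ZJ, so JA runs at 144.0°; with |JA| = 14.7, A = (6.096, 0.8061). ∠JAL = 106.7° gives AL at -142.7° from the x-axis; with |AL| = 27.6, L = (-15.86, -15.92). Then |RL| = |L − R| = 22.47.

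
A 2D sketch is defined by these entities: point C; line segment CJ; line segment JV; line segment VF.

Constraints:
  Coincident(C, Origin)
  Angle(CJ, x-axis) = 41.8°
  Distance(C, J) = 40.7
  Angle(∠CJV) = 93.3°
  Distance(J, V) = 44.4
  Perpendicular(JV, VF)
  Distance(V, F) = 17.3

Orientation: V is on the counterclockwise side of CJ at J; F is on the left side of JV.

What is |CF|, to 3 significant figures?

52.2

C is at the origin; CJ runs at 41.8° with length 40.7, so J = 40.7·(cos 41.8°, sin 41.8°) = (30.3, 27.1). ∠CJV = 93.3°, so JV runs at 41.8° + (180° − 93.3°) = 128° from the x-axis; with |JV| = 44.4, V = J + 44.4·(cos 128°, sin 128°) = (2.70, 61.9). The perpendicularity gives VF at right angles to JV; with |VF| = 17.3 on the left of JV, F = V + 17.3·(-0.783, -0.623) = (-10.8, 51.1). Then |CF| = |F − C| = 52.2.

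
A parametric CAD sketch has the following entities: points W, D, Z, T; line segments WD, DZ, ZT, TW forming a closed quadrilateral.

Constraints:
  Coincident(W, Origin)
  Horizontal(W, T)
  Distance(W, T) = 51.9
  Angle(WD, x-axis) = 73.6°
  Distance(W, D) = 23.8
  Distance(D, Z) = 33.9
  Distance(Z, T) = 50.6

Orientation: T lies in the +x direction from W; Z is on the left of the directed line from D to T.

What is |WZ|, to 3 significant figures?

55.8

W is at the origin; W and T share the same y with |WT| = 51.9 and T in +x, so T = (51.9, 0). WD runs at 73.6° with |WD| = 23.8, so D = (6.72, 22.8). Z is determined by |DZ| = 33.9 and |ZT| = 50.6 together: it lies at the intersection of circle(D, 33.9) and circle(T, 50.6). With |DT| = 50.6, the foot of the radical line on DT is 11.4 from D and the perpendicular offset is √(33.9² − 11.4²) = 31.9. Taking the left-of-DT solution: Z = (31.3, 46.2).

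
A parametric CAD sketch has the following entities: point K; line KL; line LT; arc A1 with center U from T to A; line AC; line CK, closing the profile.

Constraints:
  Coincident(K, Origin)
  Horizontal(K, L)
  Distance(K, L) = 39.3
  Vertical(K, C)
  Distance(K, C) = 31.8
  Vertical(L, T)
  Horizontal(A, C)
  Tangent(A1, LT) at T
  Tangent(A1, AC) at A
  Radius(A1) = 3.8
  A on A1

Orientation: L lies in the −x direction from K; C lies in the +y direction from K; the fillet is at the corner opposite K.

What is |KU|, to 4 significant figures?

45.21

KC is vertical with |KC| = 31.8 and C on the +y side, so C = (0.000, 31.80). The virtual corner opposite K is at (-39.30, 31.80). A1 meets LT tangentially, so UT is at right angles to LT and since A1 is tangent to AC there, UA ⟂ AC, with radius 3.8, so the center U sits 3.8 in from both sides at U = (-35.50, 28.00). Then |KU| = |U − K| = 45.21.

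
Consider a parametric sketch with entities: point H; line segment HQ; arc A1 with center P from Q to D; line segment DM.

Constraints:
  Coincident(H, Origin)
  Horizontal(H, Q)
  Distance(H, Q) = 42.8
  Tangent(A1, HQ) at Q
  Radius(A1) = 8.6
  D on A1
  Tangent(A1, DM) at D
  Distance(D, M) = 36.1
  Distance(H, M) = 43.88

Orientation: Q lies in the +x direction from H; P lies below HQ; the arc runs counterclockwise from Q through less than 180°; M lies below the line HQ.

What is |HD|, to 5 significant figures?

35.265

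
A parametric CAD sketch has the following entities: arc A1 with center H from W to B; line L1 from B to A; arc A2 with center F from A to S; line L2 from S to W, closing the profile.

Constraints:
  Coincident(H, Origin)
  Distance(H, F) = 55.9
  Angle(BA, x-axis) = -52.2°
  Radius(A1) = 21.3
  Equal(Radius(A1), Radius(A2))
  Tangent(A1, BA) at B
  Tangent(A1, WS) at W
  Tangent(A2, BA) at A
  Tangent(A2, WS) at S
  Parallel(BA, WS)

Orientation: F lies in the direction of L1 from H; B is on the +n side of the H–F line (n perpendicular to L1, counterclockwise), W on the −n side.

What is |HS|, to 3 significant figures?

59.8

The slot axis is L1's direction at -52.2°, so u = (cos -52.2°, sin -52.2°) = (0.613, -0.790) and n = (−sin -52.2°, cos -52.2°) = (0.790, 0.613). H is at the origin and F lies 55.9 along u from H, so F = 55.9·u = (34.3, -44.2). Tangency of A1 to both parallel lines with radius 21.3 puts B and W at H ± 21.3·n: B = (16.8, 13.1), W = (-16.8, -13.1). Equal radii place A and S the same way about F: A = F + 21.3·n = (51.1, -31.1), S = F − 21.3·n = (17.4, -57.2). Then |HS| = |S − H| = 59.8.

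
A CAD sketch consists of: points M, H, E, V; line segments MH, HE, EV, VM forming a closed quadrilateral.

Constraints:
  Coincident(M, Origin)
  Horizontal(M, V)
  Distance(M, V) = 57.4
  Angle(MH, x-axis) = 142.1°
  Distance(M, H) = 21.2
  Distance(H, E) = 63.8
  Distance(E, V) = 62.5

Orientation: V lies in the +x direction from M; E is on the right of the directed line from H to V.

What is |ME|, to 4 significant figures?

45.41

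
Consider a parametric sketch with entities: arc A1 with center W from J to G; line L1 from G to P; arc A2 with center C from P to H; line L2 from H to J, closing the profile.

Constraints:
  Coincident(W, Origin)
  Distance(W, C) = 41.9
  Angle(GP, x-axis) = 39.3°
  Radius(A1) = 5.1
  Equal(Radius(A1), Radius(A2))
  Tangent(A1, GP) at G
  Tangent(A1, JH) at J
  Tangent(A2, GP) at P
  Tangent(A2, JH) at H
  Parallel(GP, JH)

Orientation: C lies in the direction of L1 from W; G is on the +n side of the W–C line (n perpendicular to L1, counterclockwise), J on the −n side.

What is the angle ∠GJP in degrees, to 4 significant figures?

76.32°

The slot axis is L1's direction at 39.3°, so u = (cos 39.3°, sin 39.3°) = (0.7738, 0.6334) and n = (−sin 39.3°, cos 39.3°) = (-0.6334, 0.7738). W is at the origin and C lies 41.9 along u from W, so C = 41.9·u = (32.42, 26.54). Tangency of A1 to both parallel lines with radius 5.1 puts G and J at W ± 5.1·n: G = (-3.230, 3.947), J = (3.230, -3.947). Equal radii place P and H the same way about C: P = C + 5.1·n = (29.19, 30.49), H = C − 5.1·n = (35.65, 22.59). Then cos ∠GJP = JG·JP / (|JG||JP|), giving 76.32°.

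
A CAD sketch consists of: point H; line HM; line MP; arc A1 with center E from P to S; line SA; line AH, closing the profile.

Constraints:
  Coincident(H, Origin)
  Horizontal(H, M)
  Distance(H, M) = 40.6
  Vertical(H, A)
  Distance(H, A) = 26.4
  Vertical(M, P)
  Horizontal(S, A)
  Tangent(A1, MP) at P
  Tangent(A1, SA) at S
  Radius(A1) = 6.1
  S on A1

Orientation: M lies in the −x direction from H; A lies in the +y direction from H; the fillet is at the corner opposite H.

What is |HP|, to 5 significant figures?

45.392

H is at the origin; H and M share the same y with |HM| = 40.6 and M on the −x side, so M = (-40.600, 0.0000). H and A share the same x with |HA| = 26.4 and A on the +y side, so A = (0.0000, 26.400). The virtual corner opposite H is at (-40.600, 26.400). A1 meets MP tangentially, so EP is at right angles to MP and tangency of A1 to SA means the radius ES is perpendicular to SA, with radius 6.1, so the center E sits 6.1 in from both sides at E = (-34.500, 20.300). That places the tangent points at P = (-40.600, 20.300) on MP and S = (-34.500, 26.400) on SA. Then |HP| = |P − H| = 45.392.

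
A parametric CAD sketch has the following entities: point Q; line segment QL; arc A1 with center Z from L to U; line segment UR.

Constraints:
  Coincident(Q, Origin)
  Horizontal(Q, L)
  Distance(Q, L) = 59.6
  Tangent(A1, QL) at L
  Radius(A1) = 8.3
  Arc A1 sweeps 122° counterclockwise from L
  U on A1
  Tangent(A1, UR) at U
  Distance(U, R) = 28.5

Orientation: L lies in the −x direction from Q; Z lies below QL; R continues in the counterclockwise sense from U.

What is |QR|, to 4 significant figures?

63.37

On A1, L sits at bearing 90° from Z; a 122° counterclockwise sweep puts U at bearing 212°, so U = Z + 8.3·(cos 212°, sin 212°) = (-66.64, -12.70). The tangent condition forces ZU to be normal to UR, so UR runs along (−sin 212°, cos 212°); with |UR| = 28.5, R = (-51.54, -36.87). Then |QR| = |R − Q| = 63.37.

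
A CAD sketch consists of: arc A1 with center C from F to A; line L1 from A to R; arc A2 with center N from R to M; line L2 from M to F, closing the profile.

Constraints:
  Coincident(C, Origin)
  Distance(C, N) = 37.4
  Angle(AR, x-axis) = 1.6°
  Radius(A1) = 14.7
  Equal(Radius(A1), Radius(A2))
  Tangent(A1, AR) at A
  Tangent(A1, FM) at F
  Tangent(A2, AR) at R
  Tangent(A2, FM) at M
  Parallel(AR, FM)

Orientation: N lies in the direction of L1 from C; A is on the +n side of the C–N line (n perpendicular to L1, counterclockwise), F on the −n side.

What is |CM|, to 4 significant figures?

40.19

The slot axis is L1's direction at 1.6°, so u = (cos 1.6°, sin 1.6°) = (0.9996, 0.02792) and n = (−sin 1.6°, cos 1.6°) = (-0.02792, 0.9996). C is at the origin and N lies 37.4 along u from C, so N = 37.4·u = (37.39, 1.044). Tangency of A1 to both parallel lines with radius 14.7 puts A and F at C ± 14.7·n: A = (-0.4104, 14.69), F = (0.4104, -14.69). Equal radii place R and M the same way about N: R = N + 14.7·n = (36.97, 15.74), M = N − 14.7·n = (37.80, -13.65). Then |CM| = |M − C| = 40.19.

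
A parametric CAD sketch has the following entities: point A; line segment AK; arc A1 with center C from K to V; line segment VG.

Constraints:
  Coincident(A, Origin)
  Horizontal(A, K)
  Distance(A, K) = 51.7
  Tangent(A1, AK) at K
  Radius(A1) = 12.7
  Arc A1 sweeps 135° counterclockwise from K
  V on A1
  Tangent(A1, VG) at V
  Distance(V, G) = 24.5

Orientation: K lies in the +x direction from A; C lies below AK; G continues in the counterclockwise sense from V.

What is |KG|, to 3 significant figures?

39.9

A is at the origin; A and K share the same y with |AK| = 51.7 and K on the +x side, so K = (51.7, 0.00). A1 meets AK tangentially, so CK is at right angles to AK, so C = K + (0, -12.7) = (51.7, -12.7). On A1, K sits at bearing 90° from C; a 135° counterclockwise sweep puts V at bearing 225°, so V = C + 12.7·(cos 225°, sin 225°) = (42.7, -21.7). The tangent condition forces CV to be normal to VG, so VG runs along (−sin 225°, cos 225°); with |VG| = 24.5, G = (60.0, -39.0). Then |KG| = |G − K| = 39.9.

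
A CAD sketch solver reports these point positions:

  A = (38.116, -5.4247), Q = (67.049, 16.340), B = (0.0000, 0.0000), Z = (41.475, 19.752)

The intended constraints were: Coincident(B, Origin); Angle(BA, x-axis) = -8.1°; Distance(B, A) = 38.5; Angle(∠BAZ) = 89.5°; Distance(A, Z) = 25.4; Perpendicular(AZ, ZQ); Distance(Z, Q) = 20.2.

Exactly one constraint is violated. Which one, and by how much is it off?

Distance(Z, Q) = 20.2 — off by 5.60.

B = (0.00, 0.00) ✓; BA at -8.100° ✓; |BA| = 38.50 ✓; ∠BAZ = 89.50° ✓; |AZ| = 25.40 ✓; ∠(AZ, ZQ) = 90.00° ✓; |ZQ| = 25.80 ✗.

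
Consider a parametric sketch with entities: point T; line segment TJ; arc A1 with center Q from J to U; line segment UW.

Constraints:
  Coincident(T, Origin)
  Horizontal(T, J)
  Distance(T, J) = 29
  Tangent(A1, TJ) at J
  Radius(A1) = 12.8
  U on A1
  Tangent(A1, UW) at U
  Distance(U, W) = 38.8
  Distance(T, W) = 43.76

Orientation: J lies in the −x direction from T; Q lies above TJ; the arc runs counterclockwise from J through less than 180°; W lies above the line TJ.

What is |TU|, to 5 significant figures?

18.904

T is at the origin; T and J share the same y with |TJ| = 29.0 and J on the −x side, so J = (-29.000, 0.0000). The tangent condition forces QJ to be normal to TJ, so Q = J + (0, 12.8) = (-29.000, 12.800). Since QU ⟂ UW (tangency), |QW| = √(12.8² + 38.8²) = 40.857 regardless of where U sits on A1. So W lies on both circle(T, 43.76) and circle(Q, 40.857); the above-TJ intersection is W = (-2.2716, 43.701). U is the foot of the tangent from W: U = (-17.183, 7.8808).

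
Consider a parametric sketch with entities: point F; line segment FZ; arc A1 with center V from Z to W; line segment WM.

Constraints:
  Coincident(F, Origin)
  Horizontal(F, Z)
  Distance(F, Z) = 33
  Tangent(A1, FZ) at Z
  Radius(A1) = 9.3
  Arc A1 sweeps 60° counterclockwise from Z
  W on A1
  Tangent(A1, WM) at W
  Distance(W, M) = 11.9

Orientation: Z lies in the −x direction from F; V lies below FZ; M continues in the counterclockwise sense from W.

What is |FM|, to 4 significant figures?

49.33

On A1, Z sits at bearing 90° from V; a 60° counterclockwise sweep puts W at bearing 150°, so W = V + 9.3·(cos 150°, sin 150°) = (-41.05, -4.650). Tangency of A1 to WM means the radius VW is perpendicular to WM, so WM runs along (−sin 150°, cos 150°); with |WM| = 11.9, M = (-47.00, -14.96). Then |FM| = |M − F| = 49.33.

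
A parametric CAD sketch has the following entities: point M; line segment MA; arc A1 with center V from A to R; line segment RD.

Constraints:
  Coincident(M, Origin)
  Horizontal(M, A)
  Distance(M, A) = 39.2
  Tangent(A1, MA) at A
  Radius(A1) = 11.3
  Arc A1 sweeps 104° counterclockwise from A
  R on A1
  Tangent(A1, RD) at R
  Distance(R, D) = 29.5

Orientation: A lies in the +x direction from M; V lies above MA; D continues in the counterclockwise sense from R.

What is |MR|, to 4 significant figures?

52.09

A1 meets MA tangentially, so VA is at right angles to MA, so V = A + (0, 11.3) = (39.20, 11.30). On A1, A sits at bearing -90° from V; a 104° counterclockwise sweep puts R at bearing 14°, so R = V + 11.3·(cos 14°, sin 14°) = (50.16, 14.03). Then |MR| = |R − M| = 52.09.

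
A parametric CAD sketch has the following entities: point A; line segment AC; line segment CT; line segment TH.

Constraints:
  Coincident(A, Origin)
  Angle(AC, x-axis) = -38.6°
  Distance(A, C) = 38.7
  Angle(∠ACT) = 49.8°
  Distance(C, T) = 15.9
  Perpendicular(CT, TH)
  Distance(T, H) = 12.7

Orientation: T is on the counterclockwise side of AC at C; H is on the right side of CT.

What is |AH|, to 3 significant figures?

43.2

A is at the origin; AC runs at -38.6° with length 38.7, so C = 38.7·(cos -38.6°, sin -38.6°) = (30.2, -24.1). ∠ACT = 49.8°, so CT runs at -38.6° + (180° − 49.8°) = 91.6° from the x-axis; with |CT| = 15.9, T = C + 15.9·(cos 91.6°, sin 91.6°) = (29.8, -8.25). The perpendicularity gives TH at right angles to CT; with |TH| = 12.7 on the right of CT, H = T + 12.7·(1.00, 0.0279) = (42.5, -7.90). Then |AH| = |H − A| = 43.2.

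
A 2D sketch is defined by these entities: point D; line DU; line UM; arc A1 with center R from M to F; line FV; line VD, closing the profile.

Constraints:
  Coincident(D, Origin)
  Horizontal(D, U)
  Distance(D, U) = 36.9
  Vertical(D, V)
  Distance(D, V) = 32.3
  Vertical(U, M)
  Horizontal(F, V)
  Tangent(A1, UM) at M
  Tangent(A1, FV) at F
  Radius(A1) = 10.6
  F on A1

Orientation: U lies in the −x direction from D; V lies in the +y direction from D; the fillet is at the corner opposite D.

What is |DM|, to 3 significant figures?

42.8

D is at the origin; D and U share the same y with |DU| = 36.9 and U on the −x side, so U = (-36.9, 0.00). D and V share the same x with |DV| = 32.3 and V on the +y side, so V = (0.00, 32.3). The virtual corner opposite D is at (-36.9, 32.3). Tangency of A1 to UM means the radius RM is perpendicular to UM and A1 meets FV tangentially, so RF is at right angles to FV, with radius 10.6, so the center R sits 10.6 in from both sides at R = (-26.3, 21.7). That places the tangent points at M = (-36.9, 21.7) on UM and F = (-26.3, 32.3) on FV. Then |DM| = |M − D| = 42.8.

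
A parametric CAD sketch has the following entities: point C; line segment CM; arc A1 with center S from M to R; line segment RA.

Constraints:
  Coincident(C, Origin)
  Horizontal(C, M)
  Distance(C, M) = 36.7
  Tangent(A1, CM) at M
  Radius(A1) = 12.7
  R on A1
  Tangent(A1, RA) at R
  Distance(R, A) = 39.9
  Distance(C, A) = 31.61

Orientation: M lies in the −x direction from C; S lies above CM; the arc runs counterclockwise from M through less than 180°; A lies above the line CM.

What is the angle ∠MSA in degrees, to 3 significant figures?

117°

C is at the origin; C and M share the same y with |CM| = 36.7 and M on the −x side, so M = (-36.7, 0.00). Since A1 is tangent to CM there, SM ⟂ CM, so S = M + (0, 12.7) = (-36.7, 12.7). Since SR ⟂ RA (tangency), |SA| = √(12.7² + 39.9²) = 41.9 regardless of where R sits on A1. So A lies on both circle(C, 31.61) and circle(S, 41.9); the above-CM intersection is A = (0.663, 31.6). R is the foot of the tangent from A: R = (-27.8, 3.64).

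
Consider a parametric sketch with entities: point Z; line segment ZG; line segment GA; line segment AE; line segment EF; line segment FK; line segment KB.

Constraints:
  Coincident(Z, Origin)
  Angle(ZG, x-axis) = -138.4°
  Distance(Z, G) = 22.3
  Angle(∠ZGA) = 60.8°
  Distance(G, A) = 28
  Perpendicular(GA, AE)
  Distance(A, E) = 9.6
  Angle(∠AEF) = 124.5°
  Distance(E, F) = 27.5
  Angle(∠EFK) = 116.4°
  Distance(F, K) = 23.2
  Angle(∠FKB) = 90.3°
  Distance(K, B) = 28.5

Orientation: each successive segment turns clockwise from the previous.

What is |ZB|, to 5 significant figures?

32.851

∠EFK = 116.4° gives FK at -106.70° from the x-axis; with |FK| = 23.2, K = (0.10027, -26.409). ∠FKB = 90.3° gives KB at 163.60° from the x-axis; with |KB| = 28.5, B = (-27.240, -18.362). Then |ZB| = |B − Z| = 32.851.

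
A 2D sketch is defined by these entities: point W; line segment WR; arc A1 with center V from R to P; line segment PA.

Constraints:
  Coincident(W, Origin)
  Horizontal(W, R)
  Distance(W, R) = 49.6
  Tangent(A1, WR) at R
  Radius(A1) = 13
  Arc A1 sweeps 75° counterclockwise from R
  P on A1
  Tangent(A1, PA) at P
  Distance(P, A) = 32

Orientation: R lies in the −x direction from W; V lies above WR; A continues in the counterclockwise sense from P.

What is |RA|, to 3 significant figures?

45.6

On A1, R sits at bearing -90° from V; a 75° counterclockwise sweep puts P at bearing -15°, so P = V + 13.0·(cos -15°, sin -15°) = (-37.0, 9.64). The tangent condition forces VP to be normal to PA, so PA runs along (−sin -15°, cos -15°); with |PA| = 32.0, A = (-28.8, 40.5). Then |RA| = |A − R| = 45.6.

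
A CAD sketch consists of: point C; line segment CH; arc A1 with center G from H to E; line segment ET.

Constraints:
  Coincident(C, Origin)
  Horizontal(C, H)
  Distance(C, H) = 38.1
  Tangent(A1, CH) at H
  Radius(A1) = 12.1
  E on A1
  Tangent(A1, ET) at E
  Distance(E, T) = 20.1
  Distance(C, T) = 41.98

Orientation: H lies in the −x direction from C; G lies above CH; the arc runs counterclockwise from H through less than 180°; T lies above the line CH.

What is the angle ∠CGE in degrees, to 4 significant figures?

19.17°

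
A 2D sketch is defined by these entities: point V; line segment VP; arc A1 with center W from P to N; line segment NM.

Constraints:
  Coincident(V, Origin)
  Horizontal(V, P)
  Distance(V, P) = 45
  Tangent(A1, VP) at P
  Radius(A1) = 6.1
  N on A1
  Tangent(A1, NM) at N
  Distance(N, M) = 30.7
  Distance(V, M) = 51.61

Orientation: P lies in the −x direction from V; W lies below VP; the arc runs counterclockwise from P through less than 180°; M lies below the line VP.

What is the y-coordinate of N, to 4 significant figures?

-8.832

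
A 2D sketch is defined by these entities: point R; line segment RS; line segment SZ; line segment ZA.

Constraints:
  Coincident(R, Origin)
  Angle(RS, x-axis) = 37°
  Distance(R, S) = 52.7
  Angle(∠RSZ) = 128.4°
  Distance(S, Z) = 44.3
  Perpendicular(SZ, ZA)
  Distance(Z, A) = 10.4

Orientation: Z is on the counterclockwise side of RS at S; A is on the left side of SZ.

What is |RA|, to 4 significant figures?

83.00

R is at the origin; RS runs at 37.0° with length 52.7, so S = 52.7·(cos 37.0°, sin 37.0°) = (42.09, 31.72). ∠RSZ = 128.4°, so SZ runs at 37.0° + (180° − 128.4°) = 88.60° from the x-axis; with |SZ| = 44.3, Z = S + 44.3·(cos 88.60°, sin 88.60°) = (43.17, 76.00). The perpendicularity gives ZA at right angles to SZ; with |ZA| = 10.4 on the left of SZ, A = Z + 10.4·(-0.9997, 0.02443) = (32.77, 76.26). Then |RA| = |A − R| = 83.00.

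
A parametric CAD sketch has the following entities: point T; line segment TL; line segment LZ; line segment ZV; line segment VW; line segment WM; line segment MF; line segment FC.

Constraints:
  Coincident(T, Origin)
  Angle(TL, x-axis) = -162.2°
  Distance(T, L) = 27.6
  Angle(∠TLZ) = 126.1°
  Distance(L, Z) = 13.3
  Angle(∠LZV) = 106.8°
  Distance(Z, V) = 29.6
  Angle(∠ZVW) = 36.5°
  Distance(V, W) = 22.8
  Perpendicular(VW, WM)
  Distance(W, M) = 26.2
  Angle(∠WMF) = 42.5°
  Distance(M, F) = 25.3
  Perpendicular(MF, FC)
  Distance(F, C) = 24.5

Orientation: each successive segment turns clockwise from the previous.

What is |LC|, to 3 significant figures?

21.5

T is at the origin; TL runs at -162.2° with length 27.6, so L = (-26.3, -8.44). ∠TLZ = 126.1° gives LZ at 144° from the x-axis; with |LZ| = 13.3, Z = (-37.0, -0.601). ∠LZV = 106.8° gives ZV at 70.7° from the x-axis; with |ZV| = 29.6, V = (-27.2, 27.3). ∠ZVW = 36.5° gives VW at -72.8° from the x-axis; with |VW| = 22.8, W = (-20.5, 5.56). The perpendicularity gives WM at right angles to VW, so WM runs at -163°; with |WM| = 26.2, M = (-45.5, -2.19). ∠WMF = 42.5° gives MF at 59.7° from the x-axis; with |MF| = 25.3, F = (-32.8, 19.7). The perpendicularity gives FC at right angles to MF, so FC runs at -30.3°; with |FC| = 24.5, C = (-11.6, 7.29). Then |LC| = |C − L| = 21.5.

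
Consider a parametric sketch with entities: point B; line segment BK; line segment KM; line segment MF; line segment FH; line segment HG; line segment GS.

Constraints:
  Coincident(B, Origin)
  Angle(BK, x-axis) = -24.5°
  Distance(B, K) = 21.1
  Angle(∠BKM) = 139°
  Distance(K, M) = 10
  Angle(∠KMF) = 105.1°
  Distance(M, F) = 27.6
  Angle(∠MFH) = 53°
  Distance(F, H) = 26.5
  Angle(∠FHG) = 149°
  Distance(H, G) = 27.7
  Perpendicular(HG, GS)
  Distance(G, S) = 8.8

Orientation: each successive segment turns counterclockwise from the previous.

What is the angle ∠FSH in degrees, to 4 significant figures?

23.12°

∠FHG = 149.0° gives HG at -110.6° from the x-axis; with |HG| = 27.7, G = (-2.400, -20.71). HG ⟂ GS, so GS runs at -20.60°; with |GS| = 8.8, S = (5.837, -23.80). Then cos ∠FSH = SF·SH / (|SF||SH|), giving 23.12°.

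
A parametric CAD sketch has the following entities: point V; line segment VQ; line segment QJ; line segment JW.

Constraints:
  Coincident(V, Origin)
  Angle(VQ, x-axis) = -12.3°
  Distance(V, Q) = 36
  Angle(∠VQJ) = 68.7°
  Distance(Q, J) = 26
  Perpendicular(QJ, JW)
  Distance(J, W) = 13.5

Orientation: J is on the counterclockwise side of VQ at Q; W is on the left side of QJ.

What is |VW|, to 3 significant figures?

23.8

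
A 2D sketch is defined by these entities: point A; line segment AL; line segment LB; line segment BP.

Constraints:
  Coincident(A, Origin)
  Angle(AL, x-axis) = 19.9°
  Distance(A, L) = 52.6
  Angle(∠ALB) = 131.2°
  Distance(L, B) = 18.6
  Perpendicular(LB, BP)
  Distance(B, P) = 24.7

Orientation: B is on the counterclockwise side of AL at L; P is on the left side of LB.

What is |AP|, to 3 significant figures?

55.3

A is at the origin; AL runs at 19.9° with length 52.6, so L = 52.6·(cos 19.9°, sin 19.9°) = (49.5, 17.9). ∠ALB = 131.2°, so LB runs at 19.9° + (180° − 131.2°) = 68.7° from the x-axis; with |LB| = 18.6, B = L + 18.6·(cos 68.7°, sin 68.7°) = (56.2, 35.2). LB is perpendicular to BP; with |BP| = 24.7 on the left of LB, P = B + 24.7·(-0.932, 0.363) = (33.2, 44.2). Then |AP| = |P − A| = 55.3.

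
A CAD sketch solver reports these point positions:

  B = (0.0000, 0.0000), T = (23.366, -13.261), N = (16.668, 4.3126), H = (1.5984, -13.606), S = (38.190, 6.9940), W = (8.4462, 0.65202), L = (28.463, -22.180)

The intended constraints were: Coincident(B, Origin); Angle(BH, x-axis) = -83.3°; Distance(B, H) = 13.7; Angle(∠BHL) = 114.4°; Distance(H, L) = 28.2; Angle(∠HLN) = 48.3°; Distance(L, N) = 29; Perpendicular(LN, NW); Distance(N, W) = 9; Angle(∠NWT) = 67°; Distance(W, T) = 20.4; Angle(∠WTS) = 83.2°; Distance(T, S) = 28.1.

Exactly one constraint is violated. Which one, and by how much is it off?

Distance(T, S) = 28.1 — off by 3.00.

B = (0.00, 0.00) ✓; BH at -83.30° ✓; |BH| = 13.70 ✓; ∠BHL = 114.4° ✓; |HL| = 28.20 ✓; ∠HLN = 48.30° ✓; |LN| = 29.00 ✓; ∠(LN, NW) = 90.00° ✓; |NW| = 9.000 ✓; ∠NWT = 67.00° ✓; |WT| = 20.40 ✓; ∠WTS = 83.20° ✓; |TS| = 25.10 ✗.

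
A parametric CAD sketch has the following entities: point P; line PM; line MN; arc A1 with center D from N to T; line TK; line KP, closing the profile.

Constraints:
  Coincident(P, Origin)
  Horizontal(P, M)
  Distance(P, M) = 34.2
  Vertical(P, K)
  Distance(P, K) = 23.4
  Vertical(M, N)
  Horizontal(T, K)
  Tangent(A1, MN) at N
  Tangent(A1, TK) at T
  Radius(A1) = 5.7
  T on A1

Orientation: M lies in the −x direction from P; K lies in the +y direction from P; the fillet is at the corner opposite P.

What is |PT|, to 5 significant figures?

36.876

P is at the origin; P and M share the same y with |PM| = 34.2 and M on the −x side, so M = (-34.200, 0.0000). P and K share the same x with |PK| = 23.4 and K on the +y side, so K = (0.0000, 23.400). The virtual corner opposite P is at (-34.200, 23.400). Tangency of A1 to MN means the radius DN is perpendicular to MN and since A1 is tangent to TK there, DT ⟂ TK, with radius 5.7, so the center D sits 5.7 in from both sides at D = (-28.500, 17.700). That places the tangent points at N = (-34.200, 17.700) on MN and T = (-28.500, 23.400) on TK. Then |PT| = |T − P| = 36.876.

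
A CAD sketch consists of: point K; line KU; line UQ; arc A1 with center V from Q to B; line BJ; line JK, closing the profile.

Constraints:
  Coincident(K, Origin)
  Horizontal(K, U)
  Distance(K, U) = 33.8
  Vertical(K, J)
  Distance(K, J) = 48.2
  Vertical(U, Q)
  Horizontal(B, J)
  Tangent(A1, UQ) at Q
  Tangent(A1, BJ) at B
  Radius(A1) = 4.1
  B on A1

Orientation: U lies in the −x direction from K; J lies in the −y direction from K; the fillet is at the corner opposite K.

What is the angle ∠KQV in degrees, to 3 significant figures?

52.5°

K is at the origin; K and U share the same y with |KU| = 33.8 and U on the −x side, so U = (-33.8, 0.00). KJ is vertical with |KJ| = 48.2 and J on the −y side, so J = (0.00, -48.2). The virtual corner opposite K is at (-33.8, -48.2). Since A1 is tangent to UQ there, VQ ⟂ UQ and the tangent condition forces VB to be normal to BJ, with radius 4.1, so the center V sits 4.1 in from both sides at V = (-29.7, -44.1). That places the tangent points at Q = (-33.8, -44.1) on UQ and B = (-29.7, -48.2) on BJ. Then cos ∠KQV = QK·QV / (|QK||QV|), giving 52.5°.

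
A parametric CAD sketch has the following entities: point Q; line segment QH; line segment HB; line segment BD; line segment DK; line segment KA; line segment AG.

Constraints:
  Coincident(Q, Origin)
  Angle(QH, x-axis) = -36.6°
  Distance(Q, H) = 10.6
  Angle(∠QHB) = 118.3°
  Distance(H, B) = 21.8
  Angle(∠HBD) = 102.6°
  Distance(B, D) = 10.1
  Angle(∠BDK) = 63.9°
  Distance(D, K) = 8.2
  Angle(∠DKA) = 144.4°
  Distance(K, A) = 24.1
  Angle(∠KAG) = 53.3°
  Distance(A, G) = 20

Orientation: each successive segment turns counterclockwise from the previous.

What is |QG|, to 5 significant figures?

32.866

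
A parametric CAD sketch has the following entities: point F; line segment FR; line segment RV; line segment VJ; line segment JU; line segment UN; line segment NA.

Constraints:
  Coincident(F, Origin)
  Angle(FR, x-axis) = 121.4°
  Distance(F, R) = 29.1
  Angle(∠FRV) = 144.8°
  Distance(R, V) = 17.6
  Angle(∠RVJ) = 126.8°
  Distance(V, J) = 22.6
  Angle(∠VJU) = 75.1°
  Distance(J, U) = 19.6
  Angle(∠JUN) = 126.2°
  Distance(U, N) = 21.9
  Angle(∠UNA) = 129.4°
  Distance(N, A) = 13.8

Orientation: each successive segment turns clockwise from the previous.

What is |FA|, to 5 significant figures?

23.307

F is at the origin; FR runs at 121.4° with length 29.1, so R = (-15.161, 24.838). ∠FRV = 144.8° gives RV at 86.200° from the x-axis; with |RV| = 17.6, V = (-13.995, 42.400). ∠RVJ = 126.8° gives VJ at 33.000° from the x-axis; with |VJ| = 22.6, J = (4.9590, 54.708). ∠VJU = 75.1° gives JU at -71.900° from the x-axis; with |JU| = 19.6, U = (11.048, 36.078). ∠JUN = 126.2° gives UN at -125.70° from the x-axis; with |UN| = 21.9, N = (-1.7313, 18.294). ∠UNA = 129.4° gives NA at -176.30° from the x-axis; with |NA| = 13.8, A = (-15.503, 17.403). Then |FA| = |A − F| = 23.307.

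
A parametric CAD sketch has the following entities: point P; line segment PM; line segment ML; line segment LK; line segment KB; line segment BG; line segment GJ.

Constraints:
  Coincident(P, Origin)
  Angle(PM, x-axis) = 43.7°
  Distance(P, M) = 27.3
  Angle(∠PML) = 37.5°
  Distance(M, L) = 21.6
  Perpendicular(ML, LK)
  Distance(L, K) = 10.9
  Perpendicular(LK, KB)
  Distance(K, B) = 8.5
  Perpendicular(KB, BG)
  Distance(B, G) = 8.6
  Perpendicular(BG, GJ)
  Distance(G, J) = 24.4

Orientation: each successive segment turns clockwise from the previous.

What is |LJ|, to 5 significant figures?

16.065

P is at the origin; PM runs at 43.7° with length 27.3, so M = (19.737, 18.861). ∠PML = 37.5° gives ML at -98.800° from the x-axis; with |ML| = 21.6, L = (16.433, -2.4846). ML is perpendicular to LK, so LK runs at 171.20°; with |LK| = 10.9, K = (5.6608, -0.81710). LK ⟂ KB, so KB runs at 81.200°; with |KB| = 8.5, B = (6.9612, 7.5828). KB is perpendicular to BG, so BG runs at -8.8000°; with |BG| = 8.6, G = (15.460, 6.2672). BG ⟂ GJ, so GJ runs at -98.800°; with |GJ| = 24.4, J = (11.727, -17.846). Then |LJ| = |J − L| = 16.065.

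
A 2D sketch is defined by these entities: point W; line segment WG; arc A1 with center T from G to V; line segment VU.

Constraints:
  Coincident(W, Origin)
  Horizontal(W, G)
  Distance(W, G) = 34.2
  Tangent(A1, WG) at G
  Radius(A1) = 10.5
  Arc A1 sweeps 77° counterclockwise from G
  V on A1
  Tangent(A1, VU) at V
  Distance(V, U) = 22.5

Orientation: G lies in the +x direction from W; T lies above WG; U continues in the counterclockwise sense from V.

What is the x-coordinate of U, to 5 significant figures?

49.492

W is at the origin; W and G share the same y with |WG| = 34.2 and G on the +x side, so G = (34.200, 0.0000). A1 meets WG tangentially, so TG is at right angles to WG, so T = G + (0, 10.5) = (34.200, 10.500). On A1, G sits at bearing -90° from T; a 77° counterclockwise sweep puts V at bearing -13°, so V = T + 10.5·(cos -13°, sin -13°) = (44.431, 8.1380). Since A1 is tangent to VU there, TV ⟂ VU, so VU runs along (−sin -13°, cos -13°); with |VU| = 22.5, U = (49.492, 30.061). So U.x = 49.492.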